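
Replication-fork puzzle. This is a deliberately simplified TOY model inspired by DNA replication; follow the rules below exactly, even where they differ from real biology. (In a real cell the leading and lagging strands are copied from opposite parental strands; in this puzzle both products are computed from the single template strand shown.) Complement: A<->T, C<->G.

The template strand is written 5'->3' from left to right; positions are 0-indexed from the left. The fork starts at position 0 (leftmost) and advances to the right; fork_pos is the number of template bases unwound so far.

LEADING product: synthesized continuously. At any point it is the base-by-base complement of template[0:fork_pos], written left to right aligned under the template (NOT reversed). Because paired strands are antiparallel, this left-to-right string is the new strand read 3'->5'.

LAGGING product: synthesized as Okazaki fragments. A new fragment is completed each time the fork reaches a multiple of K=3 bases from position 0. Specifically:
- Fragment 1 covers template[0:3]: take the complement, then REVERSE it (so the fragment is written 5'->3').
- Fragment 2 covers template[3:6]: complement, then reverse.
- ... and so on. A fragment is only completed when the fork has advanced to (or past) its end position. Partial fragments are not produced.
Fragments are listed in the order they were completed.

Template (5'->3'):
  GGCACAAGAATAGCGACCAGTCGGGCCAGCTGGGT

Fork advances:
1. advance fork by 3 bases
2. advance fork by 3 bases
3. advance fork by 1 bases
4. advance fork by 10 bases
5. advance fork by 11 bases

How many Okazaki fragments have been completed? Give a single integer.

Step 1: advance 3 -> fork_pos = 0 + 3 = 3. Reached multiple(s) of 3: 3 -> fragment 1 completed (1 total).
Step 2: advance 3 -> fork_pos = 3 + 3 = 6. Reached multiple(s) of 3: 6 -> fragment 2 completed (2 total).
Step 3: advance 1 -> fork_pos = 6 + 1 = 7. Next multiple of 3 is 9 (not reached); still 2 fragment(s).
Step 4: advance 10 -> fork_pos = 7 + 10 = 17. Reached multiple(s) of 3: 9, 12, 15 -> fragments 3-5 completed (5 total).
Step 5: advance 11 -> fork_pos = 17 + 11 = 28. Reached multiple(s) of 3: 18, 21, 24, 27 -> fragments 6-9 completed (9 total).
Check: final fork_pos = 28; the multiples of 3 that are <= 28 are 3..27 -> 28 // 3 = 9 completed fragment(s).

Answer: 9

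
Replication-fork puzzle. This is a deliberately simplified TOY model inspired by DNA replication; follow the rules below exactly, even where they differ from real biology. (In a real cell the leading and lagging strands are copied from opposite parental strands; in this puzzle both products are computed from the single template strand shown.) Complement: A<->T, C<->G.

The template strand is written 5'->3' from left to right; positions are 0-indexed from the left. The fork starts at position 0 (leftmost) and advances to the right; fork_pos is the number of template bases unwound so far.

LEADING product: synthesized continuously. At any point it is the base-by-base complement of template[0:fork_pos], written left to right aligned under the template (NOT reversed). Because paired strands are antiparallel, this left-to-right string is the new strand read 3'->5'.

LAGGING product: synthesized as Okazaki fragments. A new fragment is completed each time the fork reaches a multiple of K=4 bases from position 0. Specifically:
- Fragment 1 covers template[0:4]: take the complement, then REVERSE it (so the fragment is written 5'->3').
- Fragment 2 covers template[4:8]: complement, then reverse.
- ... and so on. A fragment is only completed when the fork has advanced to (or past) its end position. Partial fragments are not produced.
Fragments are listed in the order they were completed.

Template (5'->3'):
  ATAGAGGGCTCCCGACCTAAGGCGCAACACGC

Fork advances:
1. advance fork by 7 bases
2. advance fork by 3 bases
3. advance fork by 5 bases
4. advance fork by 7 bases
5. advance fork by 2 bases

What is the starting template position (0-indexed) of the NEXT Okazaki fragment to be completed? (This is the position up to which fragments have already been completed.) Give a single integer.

Answer: 24

Derivation:
Step 1: advance 7 -> fork_pos = 0 + 7 = 7. Reached multiple(s) of 4: 4 -> fragment 1 completed (1 total).
Step 2: advance 3 -> fork_pos = 7 + 3 = 10. Reached multiple(s) of 4: 8 -> fragment 2 completed (2 total).
Step 3: advance 5 -> fork_pos = 10 + 5 = 15. Reached multiple(s) of 4: 12 -> fragment 3 completed (3 total).
Step 4: advance 7 -> fork_pos = 15 + 7 = 22. Reached multiple(s) of 4: 16, 20 -> fragments 4-5 completed (5 total).
Step 5: advance 2 -> fork_pos = 22 + 2 = 24. Reached multiple(s) of 4: 24 -> fragment 6 completed (6 total).
6 fragment(s) completed, covering template[0:24] (6 x 4 = 24). The next fragment, fragment 7, covers template[24:28], so it starts at position 24.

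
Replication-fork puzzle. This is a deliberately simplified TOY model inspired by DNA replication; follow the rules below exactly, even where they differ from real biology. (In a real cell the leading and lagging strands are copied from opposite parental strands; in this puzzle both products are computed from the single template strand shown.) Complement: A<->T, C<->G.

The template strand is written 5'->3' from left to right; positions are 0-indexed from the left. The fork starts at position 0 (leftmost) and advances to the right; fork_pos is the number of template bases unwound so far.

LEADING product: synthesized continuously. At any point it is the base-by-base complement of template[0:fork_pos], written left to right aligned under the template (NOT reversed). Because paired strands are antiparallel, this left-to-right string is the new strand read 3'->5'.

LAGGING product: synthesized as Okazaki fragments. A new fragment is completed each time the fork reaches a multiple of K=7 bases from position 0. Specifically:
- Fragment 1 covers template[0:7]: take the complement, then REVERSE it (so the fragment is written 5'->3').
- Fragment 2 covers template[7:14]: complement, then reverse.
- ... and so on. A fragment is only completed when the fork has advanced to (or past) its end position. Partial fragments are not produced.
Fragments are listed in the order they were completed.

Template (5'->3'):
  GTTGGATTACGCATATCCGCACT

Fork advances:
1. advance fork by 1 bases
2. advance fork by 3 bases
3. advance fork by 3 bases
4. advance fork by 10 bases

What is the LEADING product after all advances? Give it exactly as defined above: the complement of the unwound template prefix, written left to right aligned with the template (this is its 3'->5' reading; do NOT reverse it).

Answer: CAACCTAATGCGTATAG

Derivation:
Step 1: advance 1 -> fork_pos = 0 + 1 = 1.
Step 2: advance 3 -> fork_pos = 1 + 3 = 4.
Step 3: advance 3 -> fork_pos = 4 + 3 = 7.
Step 4: advance 10 -> fork_pos = 7 + 10 = 17.
Unwound prefix: template[0:17] = GTTGGATTACGCATATC
Complement it base by base (A<->T, C<->G), keeping left-to-right order:
  [0:5] GTTGG -> CAACC
  [5:10] ATTAC -> TAATG
  [10:15] GCATA -> CGTAT
  [15:17] TC -> AG
Concatenate: CAACCTAATGCGTATAG (length 17; written aligned with the template, i.e. 3'->5').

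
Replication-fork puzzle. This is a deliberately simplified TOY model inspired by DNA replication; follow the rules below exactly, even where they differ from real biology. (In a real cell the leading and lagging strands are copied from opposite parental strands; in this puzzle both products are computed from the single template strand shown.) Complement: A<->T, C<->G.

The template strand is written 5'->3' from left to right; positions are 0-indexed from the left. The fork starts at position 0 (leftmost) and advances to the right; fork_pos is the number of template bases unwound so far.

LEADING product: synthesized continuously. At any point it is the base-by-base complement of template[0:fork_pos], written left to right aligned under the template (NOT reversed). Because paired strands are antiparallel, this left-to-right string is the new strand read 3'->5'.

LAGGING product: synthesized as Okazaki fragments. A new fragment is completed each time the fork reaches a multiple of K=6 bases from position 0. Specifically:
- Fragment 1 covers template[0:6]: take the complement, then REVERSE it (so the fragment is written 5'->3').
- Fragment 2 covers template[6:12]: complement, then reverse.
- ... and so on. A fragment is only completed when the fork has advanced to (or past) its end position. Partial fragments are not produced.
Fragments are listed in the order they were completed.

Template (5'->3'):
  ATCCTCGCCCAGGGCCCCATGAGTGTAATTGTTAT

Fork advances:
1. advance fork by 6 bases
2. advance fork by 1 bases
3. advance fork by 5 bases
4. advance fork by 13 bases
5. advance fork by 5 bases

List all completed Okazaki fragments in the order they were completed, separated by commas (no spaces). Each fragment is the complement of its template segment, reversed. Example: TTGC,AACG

Step 1: advance 6 -> fork_pos = 0 + 6 = 6. Reached multiple(s) of 6: 6 -> fragment 1 completed (1 total).
Step 2: advance 1 -> fork_pos = 6 + 1 = 7. Next multiple of 6 is 12 (not reached); still 1 fragment(s).
Step 3: advance 5 -> fork_pos = 7 + 5 = 12. Reached multiple(s) of 6: 12 -> fragment 2 completed (2 total).
Step 4: advance 13 -> fork_pos = 12 + 13 = 25. Reached multiple(s) of 6: 18, 24 -> fragments 3-4 completed (4 total).
Step 5: advance 5 -> fork_pos = 25 + 5 = 30. Reached multiple(s) of 6: 30 -> fragment 5 completed (5 total).
Final fork_pos = 30, so 5 fragment(s) are complete. Build each: template segment -> complement -> reverse.
Fragment 1: template[0:6] = ATCCTC -> complement TAGGAG -> reversed GAGGAT
Fragment 2: template[6:12] = GCCCAG -> complement CGGGTC -> reversed CTGGGC
Fragment 3: template[12:18] = GGCCCC -> complement CCGGGG -> reversed GGGGCC
Fragment 4: template[18:24] = ATGAGT -> complement TACTCA -> reversed ACTCAT
Fragment 5: template[24:30] = GTAATT -> complement CATTAA -> reversed AATTAC

Answer: GAGGAT,CTGGGC,GGGGCC,ACTCAT,AATTAC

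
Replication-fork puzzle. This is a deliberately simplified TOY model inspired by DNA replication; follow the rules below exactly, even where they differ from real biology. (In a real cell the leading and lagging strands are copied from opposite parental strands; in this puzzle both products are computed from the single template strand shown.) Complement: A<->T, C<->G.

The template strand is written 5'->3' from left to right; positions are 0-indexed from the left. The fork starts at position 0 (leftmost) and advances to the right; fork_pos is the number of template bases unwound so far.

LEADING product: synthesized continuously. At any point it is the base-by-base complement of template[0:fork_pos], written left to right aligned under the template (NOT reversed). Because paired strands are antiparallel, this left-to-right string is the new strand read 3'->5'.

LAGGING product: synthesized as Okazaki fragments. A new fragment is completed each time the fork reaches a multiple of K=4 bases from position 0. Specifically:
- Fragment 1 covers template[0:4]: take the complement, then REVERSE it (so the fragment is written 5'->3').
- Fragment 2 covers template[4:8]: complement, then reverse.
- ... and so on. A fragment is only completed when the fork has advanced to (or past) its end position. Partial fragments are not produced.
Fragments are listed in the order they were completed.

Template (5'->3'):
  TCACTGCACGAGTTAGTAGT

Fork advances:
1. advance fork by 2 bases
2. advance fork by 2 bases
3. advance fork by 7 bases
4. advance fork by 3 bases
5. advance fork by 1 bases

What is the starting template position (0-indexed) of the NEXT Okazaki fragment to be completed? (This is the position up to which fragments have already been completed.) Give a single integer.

Answer: 12

Derivation:
Step 1: advance 2 -> fork_pos = 0 + 2 = 2. Next multiple of 4 is 4 (not reached); still 0 fragment(s).
Step 2: advance 2 -> fork_pos = 2 + 2 = 4. Reached multiple(s) of 4: 4 -> fragment 1 completed (1 total).
Step 3: advance 7 -> fork_pos = 4 + 7 = 11. Reached multiple(s) of 4: 8 -> fragment 2 completed (2 total).
Step 4: advance 3 -> fork_pos = 11 + 3 = 14. Reached multiple(s) of 4: 12 -> fragment 3 completed (3 total).
Step 5: advance 1 -> fork_pos = 14 + 1 = 15. Next multiple of 4 is 16 (not reached); still 3 fragment(s).
3 fragment(s) completed, covering template[0:12] (3 x 4 = 12). The next fragment, fragment 4, covers template[12:16], so it starts at position 12.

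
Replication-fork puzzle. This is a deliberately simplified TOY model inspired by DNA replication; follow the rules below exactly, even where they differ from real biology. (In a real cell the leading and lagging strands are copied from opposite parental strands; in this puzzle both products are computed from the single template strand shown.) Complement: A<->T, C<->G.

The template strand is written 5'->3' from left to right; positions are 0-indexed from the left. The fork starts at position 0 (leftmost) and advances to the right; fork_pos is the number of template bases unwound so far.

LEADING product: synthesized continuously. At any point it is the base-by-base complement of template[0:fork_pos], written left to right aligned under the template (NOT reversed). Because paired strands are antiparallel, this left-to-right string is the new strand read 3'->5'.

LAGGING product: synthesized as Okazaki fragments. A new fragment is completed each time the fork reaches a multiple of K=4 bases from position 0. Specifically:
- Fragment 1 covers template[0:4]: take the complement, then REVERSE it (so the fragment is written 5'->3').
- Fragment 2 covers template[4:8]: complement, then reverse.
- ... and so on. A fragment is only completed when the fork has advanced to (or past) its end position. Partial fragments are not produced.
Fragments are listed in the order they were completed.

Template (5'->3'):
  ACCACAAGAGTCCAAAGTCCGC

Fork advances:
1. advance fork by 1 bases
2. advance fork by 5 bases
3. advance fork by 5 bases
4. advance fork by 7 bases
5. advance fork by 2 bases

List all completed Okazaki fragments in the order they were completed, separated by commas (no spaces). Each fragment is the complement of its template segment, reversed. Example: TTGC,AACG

Answer: TGGT,CTTG,GACT,TTTG,GGAC

Derivation:
Step 1: advance 1 -> fork_pos = 0 + 1 = 1. Next multiple of 4 is 4 (not reached); still 0 fragment(s).
Step 2: advance 5 -> fork_pos = 1 + 5 = 6. Reached multiple(s) of 4: 4 -> fragment 1 completed (1 total).
Step 3: advance 5 -> fork_pos = 6 + 5 = 11. Reached multiple(s) of 4: 8 -> fragment 2 completed (2 total).
Step 4: advance 7 -> fork_pos = 11 + 7 = 18. Reached multiple(s) of 4: 12, 16 -> fragments 3-4 completed (4 total).
Step 5: advance 2 -> fork_pos = 18 + 2 = 20. Reached multiple(s) of 4: 20 -> fragment 5 completed (5 total).
Final fork_pos = 20, so 5 fragment(s) are complete. Build each: template segment -> complement -> reverse.
Fragment 1: template[0:4] = ACCA -> complement TGGT -> reversed TGGT
Fragment 2: template[4:8] = CAAG -> complement GTTC -> reversed CTTG
Fragment 3: template[8:12] = AGTC -> complement TCAG -> reversed GACT
Fragment 4: template[12:16] = CAAA -> complement GTTT -> reversed TTTG
Fragment 5: template[16:20] = GTCC -> complement CAGG -> reversed GGAC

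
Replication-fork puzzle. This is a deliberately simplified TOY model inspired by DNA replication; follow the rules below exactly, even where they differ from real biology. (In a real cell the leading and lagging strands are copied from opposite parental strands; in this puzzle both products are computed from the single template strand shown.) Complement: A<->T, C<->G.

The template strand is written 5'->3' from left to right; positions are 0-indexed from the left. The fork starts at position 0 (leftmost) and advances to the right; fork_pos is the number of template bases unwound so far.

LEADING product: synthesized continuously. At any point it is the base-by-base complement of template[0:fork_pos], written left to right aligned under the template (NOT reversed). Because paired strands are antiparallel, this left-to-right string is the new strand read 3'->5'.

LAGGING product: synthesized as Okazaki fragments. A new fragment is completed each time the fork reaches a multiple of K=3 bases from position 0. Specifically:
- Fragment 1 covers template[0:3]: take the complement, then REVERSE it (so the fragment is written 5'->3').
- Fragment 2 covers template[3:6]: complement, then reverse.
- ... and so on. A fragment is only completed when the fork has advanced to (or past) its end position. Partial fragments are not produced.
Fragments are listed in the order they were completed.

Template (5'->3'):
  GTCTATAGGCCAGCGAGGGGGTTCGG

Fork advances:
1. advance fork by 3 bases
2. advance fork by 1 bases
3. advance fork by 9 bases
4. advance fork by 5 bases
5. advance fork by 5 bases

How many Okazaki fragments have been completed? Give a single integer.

Answer: 7

Derivation:
Step 1: advance 3 -> fork_pos = 0 + 3 = 3. Reached multiple(s) of 3: 3 -> fragment 1 completed (1 total).
Step 2: advance 1 -> fork_pos = 3 + 1 = 4. Next multiple of 3 is 6 (not reached); still 1 fragment(s).
Step 3: advance 9 -> fork_pos = 4 + 9 = 13. Reached multiple(s) of 3: 6, 9, 12 -> fragments 2-4 completed (4 total).
Step 4: advance 5 -> fork_pos = 13 + 5 = 18. Reached multiple(s) of 3: 15, 18 -> fragments 5-6 completed (6 total).
Step 5: advance 5 -> fork_pos = 18 + 5 = 23. Reached multiple(s) of 3: 21 -> fragment 7 completed (7 total).
Check: final fork_pos = 23; the multiples of 3 that are <= 23 are 3..21 -> 23 // 3 = 7 completed fragment(s).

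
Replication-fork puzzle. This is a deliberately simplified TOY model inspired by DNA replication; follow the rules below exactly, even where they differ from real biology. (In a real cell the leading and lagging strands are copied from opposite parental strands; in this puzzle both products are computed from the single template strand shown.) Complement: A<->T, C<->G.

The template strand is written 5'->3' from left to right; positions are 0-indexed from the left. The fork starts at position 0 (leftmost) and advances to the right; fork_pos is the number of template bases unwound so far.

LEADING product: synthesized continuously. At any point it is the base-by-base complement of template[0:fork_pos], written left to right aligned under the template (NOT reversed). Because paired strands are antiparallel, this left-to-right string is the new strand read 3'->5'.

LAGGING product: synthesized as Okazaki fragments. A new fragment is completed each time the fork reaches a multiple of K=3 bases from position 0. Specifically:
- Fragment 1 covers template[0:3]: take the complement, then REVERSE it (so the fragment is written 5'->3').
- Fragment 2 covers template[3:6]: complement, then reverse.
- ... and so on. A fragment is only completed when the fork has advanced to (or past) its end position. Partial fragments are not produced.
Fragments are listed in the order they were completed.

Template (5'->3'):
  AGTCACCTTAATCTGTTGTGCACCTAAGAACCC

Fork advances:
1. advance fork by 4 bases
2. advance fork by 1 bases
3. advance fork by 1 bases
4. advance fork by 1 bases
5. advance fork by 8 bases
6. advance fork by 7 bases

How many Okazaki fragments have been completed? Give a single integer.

Answer: 7

Derivation:
Step 1: advance 4 -> fork_pos = 0 + 4 = 4. Reached multiple(s) of 3: 3 -> fragment 1 completed (1 total).
Step 2: advance 1 -> fork_pos = 4 + 1 = 5. Next multiple of 3 is 6 (not reached); still 1 fragment(s).
Step 3: advance 1 -> fork_pos = 5 + 1 = 6. Reached multiple(s) of 3: 6 -> fragment 2 completed (2 total).
Step 4: advance 1 -> fork_pos = 6 + 1 = 7. Next multiple of 3 is 9 (not reached); still 2 fragment(s).
Step 5: advance 8 -> fork_pos = 7 + 8 = 15. Reached multiple(s) of 3: 9, 12, 15 -> fragments 3-5 completed (5 total).
Step 6: advance 7 -> fork_pos = 15 + 7 = 22. Reached multiple(s) of 3: 18, 21 -> fragments 6-7 completed (7 total).
Check: final fork_pos = 22; the multiples of 3 that are <= 22 are 3..21 -> 22 // 3 = 7 completed fragment(s).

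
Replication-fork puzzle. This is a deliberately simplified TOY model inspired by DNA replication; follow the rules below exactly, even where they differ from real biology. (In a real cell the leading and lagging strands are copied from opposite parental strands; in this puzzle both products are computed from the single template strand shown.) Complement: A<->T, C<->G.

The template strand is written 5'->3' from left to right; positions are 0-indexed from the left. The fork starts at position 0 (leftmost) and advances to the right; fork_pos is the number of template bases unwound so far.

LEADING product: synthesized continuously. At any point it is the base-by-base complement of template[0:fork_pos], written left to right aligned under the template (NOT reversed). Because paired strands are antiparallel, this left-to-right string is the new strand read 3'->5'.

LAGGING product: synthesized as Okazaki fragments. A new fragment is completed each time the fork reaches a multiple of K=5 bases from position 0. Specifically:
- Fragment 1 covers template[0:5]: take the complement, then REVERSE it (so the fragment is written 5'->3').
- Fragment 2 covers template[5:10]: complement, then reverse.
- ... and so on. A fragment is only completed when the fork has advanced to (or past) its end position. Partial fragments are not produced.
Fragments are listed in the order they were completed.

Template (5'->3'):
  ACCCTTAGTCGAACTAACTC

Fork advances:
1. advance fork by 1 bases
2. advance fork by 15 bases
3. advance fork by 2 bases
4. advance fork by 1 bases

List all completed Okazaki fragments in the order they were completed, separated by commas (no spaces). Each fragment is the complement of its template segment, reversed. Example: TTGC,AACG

Answer: AGGGT,GACTA,AGTTC

Derivation:
Step 1: advance 1 -> fork_pos = 0 + 1 = 1. Next multiple of 5 is 5 (not reached); still 0 fragment(s).
Step 2: advance 15 -> fork_pos = 1 + 15 = 16. Reached multiple(s) of 5: 5, 10, 15 -> fragments 1-3 completed (3 total).
Step 3: advance 2 -> fork_pos = 16 + 2 = 18. Next multiple of 5 is 20 (not reached); still 3 fragment(s).
Step 4: advance 1 -> fork_pos = 18 + 1 = 19. Next multiple of 5 is 20 (not reached); still 3 fragment(s).
Final fork_pos = 19, so 3 fragment(s) are complete. Build each: template segment -> complement -> reverse.
Fragment 1: template[0:5] = ACCCT -> complement TGGGA -> reversed AGGGT
Fragment 2: template[5:10] = TAGTC -> complement ATCAG -> reversed GACTA
Fragment 3: template[10:15] = GAACT -> complement CTTGA -> reversed AGTTC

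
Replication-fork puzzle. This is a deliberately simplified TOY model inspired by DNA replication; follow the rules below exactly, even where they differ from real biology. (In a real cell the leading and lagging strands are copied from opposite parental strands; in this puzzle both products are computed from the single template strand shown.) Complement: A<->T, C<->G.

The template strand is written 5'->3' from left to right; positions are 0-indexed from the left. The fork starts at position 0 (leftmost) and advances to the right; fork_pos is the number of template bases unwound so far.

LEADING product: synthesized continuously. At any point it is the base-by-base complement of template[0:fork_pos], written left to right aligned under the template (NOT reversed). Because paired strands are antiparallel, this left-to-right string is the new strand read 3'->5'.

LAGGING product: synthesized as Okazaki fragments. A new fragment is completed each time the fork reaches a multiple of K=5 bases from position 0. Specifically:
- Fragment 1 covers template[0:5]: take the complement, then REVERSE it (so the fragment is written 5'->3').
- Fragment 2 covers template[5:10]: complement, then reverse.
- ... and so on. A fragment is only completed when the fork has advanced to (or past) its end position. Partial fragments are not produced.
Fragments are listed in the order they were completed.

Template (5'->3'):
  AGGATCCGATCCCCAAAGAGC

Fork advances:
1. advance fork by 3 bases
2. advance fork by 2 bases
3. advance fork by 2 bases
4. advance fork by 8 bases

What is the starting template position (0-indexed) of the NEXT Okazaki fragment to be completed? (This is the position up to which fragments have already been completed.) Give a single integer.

Step 1: advance 3 -> fork_pos = 0 + 3 = 3. Next multiple of 5 is 5 (not reached); still 0 fragment(s).
Step 2: advance 2 -> fork_pos = 3 + 2 = 5. Reached multiple(s) of 5: 5 -> fragment 1 completed (1 total).
Step 3: advance 2 -> fork_pos = 5 + 2 = 7. Next multiple of 5 is 10 (not reached); still 1 fragment(s).
Step 4: advance 8 -> fork_pos = 7 + 8 = 15. Reached multiple(s) of 5: 10, 15 -> fragments 2-3 completed (3 total).
3 fragment(s) completed, covering template[0:15] (3 x 5 = 15). The next fragment, fragment 4, covers template[15:20], so it starts at position 15.

Answer: 15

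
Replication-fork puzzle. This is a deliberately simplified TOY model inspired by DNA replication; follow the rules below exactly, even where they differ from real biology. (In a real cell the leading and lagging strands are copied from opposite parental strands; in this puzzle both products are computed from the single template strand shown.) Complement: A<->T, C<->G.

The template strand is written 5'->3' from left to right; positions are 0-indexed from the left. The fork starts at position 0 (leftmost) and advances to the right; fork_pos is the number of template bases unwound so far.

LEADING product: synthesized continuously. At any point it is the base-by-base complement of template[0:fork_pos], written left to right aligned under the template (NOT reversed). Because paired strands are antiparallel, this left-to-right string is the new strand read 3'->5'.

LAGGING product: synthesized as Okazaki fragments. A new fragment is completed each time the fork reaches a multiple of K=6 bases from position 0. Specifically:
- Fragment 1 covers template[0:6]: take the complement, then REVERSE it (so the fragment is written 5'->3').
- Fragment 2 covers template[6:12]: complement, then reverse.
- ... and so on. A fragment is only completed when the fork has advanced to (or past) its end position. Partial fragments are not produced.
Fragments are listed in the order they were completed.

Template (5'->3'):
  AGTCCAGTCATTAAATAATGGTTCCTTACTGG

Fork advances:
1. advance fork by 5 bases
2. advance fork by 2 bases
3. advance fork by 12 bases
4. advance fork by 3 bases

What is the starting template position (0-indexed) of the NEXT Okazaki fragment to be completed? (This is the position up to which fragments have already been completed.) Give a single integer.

Answer: 18

Derivation:
Step 1: advance 5 -> fork_pos = 0 + 5 = 5. Next multiple of 6 is 6 (not reached); still 0 fragment(s).
Step 2: advance 2 -> fork_pos = 5 + 2 = 7. Reached multiple(s) of 6: 6 -> fragment 1 completed (1 total).
Step 3: advance 12 -> fork_pos = 7 + 12 = 19. Reached multiple(s) of 6: 12, 18 -> fragments 2-3 completed (3 total).
Step 4: advance 3 -> fork_pos = 19 + 3 = 22. Next multiple of 6 is 24 (not reached); still 3 fragment(s).
3 fragment(s) completed, covering template[0:18] (3 x 6 = 18). The next fragment, fragment 4, covers template[18:24], so it starts at position 18.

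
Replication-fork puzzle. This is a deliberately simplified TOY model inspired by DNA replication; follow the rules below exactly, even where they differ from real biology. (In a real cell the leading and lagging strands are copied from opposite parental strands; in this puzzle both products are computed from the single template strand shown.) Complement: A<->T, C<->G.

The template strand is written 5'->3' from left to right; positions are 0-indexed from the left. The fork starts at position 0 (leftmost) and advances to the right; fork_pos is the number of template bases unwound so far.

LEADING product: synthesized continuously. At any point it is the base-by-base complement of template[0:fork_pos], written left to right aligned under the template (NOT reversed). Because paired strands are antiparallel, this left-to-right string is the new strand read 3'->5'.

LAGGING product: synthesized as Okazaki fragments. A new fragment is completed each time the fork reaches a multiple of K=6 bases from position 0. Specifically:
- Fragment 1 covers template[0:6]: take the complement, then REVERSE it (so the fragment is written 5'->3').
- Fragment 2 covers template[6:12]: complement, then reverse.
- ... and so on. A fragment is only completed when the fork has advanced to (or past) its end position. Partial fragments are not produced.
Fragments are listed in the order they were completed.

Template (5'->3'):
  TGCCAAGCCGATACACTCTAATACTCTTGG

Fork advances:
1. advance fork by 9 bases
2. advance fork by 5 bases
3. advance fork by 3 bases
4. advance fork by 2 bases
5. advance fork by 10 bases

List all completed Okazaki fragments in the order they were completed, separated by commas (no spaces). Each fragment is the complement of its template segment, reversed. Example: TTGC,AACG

Answer: TTGGCA,ATCGGC,GAGTGT,GTATTA

Derivation:
Step 1: advance 9 -> fork_pos = 0 + 9 = 9. Reached multiple(s) of 6: 6 -> fragment 1 completed (1 total).
Step 2: advance 5 -> fork_pos = 9 + 5 = 14. Reached multiple(s) of 6: 12 -> fragment 2 completed (2 total).
Step 3: advance 3 -> fork_pos = 14 + 3 = 17. Next multiple of 6 is 18 (not reached); still 2 fragment(s).
Step 4: advance 2 -> fork_pos = 17 + 2 = 19. Reached multiple(s) of 6: 18 -> fragment 3 completed (3 total).
Step 5: advance 10 -> fork_pos = 19 + 10 = 29. Reached multiple(s) of 6: 24 -> fragment 4 completed (4 total).
Final fork_pos = 29, so 4 fragment(s) are complete. Build each: template segment -> complement -> reverse.
Fragment 1: template[0:6] = TGCCAA -> complement ACGGTT -> reversed TTGGCA
Fragment 2: template[6:12] = GCCGAT -> complement CGGCTA -> reversed ATCGGC
Fragment 3: template[12:18] = ACACTC -> complement TGTGAG -> reversed GAGTGT
Fragment 4: template[18:24] = TAATAC -> complement ATTATG -> reversed GTATTA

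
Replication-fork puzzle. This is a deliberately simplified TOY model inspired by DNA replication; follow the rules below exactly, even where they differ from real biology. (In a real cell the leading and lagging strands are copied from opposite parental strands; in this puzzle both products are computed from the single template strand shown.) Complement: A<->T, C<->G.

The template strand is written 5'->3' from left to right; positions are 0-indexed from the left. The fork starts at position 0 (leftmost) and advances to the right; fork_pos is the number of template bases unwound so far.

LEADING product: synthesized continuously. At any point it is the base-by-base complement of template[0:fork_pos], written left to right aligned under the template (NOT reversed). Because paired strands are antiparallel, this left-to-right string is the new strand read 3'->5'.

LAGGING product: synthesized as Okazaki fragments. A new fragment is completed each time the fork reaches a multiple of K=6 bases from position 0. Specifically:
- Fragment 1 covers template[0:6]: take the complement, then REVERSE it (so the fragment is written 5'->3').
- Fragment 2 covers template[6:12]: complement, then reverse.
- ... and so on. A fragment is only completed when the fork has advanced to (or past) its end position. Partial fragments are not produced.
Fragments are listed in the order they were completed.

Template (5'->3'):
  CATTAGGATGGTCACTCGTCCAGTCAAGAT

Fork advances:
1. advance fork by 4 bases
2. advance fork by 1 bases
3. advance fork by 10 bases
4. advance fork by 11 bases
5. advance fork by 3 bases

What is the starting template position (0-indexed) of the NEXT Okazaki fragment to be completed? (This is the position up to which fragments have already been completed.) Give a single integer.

Answer: 24

Derivation:
Step 1: advance 4 -> fork_pos = 0 + 4 = 4. Next multiple of 6 is 6 (not reached); still 0 fragment(s).
Step 2: advance 1 -> fork_pos = 4 + 1 = 5. Next multiple of 6 is 6 (not reached); still 0 fragment(s).
Step 3: advance 10 -> fork_pos = 5 + 10 = 15. Reached multiple(s) of 6: 6, 12 -> fragments 1-2 completed (2 total).
Step 4: advance 11 -> fork_pos = 15 + 11 = 26. Reached multiple(s) of 6: 18, 24 -> fragments 3-4 completed (4 total).
Step 5: advance 3 -> fork_pos = 26 + 3 = 29. Next multiple of 6 is 30 (not reached); still 4 fragment(s).
4 fragment(s) completed, covering template[0:24] (4 x 6 = 24). The next fragment, fragment 5, covers template[24:30], so it starts at position 24.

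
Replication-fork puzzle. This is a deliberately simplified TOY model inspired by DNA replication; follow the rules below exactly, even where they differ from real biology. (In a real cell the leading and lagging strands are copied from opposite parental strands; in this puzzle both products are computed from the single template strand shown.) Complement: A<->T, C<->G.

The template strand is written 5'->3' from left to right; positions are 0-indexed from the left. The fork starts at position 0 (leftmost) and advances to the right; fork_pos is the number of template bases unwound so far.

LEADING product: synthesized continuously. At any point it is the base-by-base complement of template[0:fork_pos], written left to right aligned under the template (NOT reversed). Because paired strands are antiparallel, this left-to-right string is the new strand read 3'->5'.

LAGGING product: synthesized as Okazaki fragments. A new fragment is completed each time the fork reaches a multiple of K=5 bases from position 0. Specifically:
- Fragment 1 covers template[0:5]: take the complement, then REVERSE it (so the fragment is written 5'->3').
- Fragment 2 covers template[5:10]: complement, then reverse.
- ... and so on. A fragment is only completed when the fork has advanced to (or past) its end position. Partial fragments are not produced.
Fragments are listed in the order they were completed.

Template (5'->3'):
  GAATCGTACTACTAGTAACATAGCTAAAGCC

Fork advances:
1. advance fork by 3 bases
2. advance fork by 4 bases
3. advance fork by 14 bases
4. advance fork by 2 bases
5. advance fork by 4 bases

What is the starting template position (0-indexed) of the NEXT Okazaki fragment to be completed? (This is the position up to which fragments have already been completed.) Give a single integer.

Answer: 25

Derivation:
Step 1: advance 3 -> fork_pos = 0 + 3 = 3. Next multiple of 5 is 5 (not reached); still 0 fragment(s).
Step 2: advance 4 -> fork_pos = 3 + 4 = 7. Reached multiple(s) of 5: 5 -> fragment 1 completed (1 total).
Step 3: advance 14 -> fork_pos = 7 + 14 = 21. Reached multiple(s) of 5: 10, 15, 20 -> fragments 2-4 completed (4 total).
Step 4: advance 2 -> fork_pos = 21 + 2 = 23. Next multiple of 5 is 25 (not reached); still 4 fragment(s).
Step 5: advance 4 -> fork_pos = 23 + 4 = 27. Reached multiple(s) of 5: 25 -> fragment 5 completed (5 total).
5 fragment(s) completed, covering template[0:25] (5 x 5 = 25). The next fragment, fragment 6, covers template[25:30], so it starts at position 25.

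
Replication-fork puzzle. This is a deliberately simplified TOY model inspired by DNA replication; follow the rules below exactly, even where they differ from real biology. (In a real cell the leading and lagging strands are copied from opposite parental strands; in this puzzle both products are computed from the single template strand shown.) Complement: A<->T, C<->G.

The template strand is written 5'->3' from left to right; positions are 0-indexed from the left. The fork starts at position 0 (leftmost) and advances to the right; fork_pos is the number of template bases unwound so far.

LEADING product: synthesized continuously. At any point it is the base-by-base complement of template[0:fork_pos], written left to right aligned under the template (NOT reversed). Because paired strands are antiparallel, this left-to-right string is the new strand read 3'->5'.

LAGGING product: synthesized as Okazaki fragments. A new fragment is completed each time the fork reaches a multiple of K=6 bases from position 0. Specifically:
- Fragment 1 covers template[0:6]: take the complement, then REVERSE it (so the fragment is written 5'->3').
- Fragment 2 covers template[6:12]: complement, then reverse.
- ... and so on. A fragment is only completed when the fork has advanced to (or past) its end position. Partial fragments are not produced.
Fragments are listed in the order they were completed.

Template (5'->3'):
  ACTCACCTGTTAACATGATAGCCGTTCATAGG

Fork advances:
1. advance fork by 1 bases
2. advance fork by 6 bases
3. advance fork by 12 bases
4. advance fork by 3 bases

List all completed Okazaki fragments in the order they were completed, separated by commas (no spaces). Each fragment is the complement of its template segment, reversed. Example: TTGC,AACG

Step 1: advance 1 -> fork_pos = 0 + 1 = 1. Next multiple of 6 is 6 (not reached); still 0 fragment(s).
Step 2: advance 6 -> fork_pos = 1 + 6 = 7. Reached multiple(s) of 6: 6 -> fragment 1 completed (1 total).
Step 3: advance 12 -> fork_pos = 7 + 12 = 19. Reached multiple(s) of 6: 12, 18 -> fragments 2-3 completed (3 total).
Step 4: advance 3 -> fork_pos = 19 + 3 = 22. Next multiple of 6 is 24 (not reached); still 3 fragment(s).
Final fork_pos = 22, so 3 fragment(s) are complete. Build each: template segment -> complement -> reverse.
Fragment 1: template[0:6] = ACTCAC -> complement TGAGTG -> reversed GTGAGT
Fragment 2: template[6:12] = CTGTTA -> complement GACAAT -> reversed TAACAG
Fragment 3: template[12:18] = ACATGA -> complement TGTACT -> reversed TCATGT

Answer: GTGAGT,TAACAG,TCATGT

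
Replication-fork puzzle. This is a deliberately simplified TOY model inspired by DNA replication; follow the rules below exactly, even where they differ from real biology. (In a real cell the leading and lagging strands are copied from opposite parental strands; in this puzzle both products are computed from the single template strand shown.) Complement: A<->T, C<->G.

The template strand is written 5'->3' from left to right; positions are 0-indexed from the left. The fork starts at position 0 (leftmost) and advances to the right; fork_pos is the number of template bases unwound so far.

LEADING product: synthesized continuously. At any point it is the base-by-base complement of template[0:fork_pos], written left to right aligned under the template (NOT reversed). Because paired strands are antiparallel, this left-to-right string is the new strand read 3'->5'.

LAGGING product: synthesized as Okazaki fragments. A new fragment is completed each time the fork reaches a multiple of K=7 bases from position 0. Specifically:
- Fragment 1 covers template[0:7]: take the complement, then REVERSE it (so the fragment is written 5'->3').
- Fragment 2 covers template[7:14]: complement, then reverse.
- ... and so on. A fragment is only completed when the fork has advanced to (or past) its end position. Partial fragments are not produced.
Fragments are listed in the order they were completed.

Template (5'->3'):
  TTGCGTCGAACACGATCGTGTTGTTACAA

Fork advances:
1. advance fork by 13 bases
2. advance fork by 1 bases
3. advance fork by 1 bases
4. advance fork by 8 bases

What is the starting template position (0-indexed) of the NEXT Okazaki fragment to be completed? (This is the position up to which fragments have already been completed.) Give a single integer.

Answer: 21

Derivation:
Step 1: advance 13 -> fork_pos = 0 + 13 = 13. Reached multiple(s) of 7: 7 -> fragment 1 completed (1 total).
Step 2: advance 1 -> fork_pos = 13 + 1 = 14. Reached multiple(s) of 7: 14 -> fragment 2 completed (2 total).
Step 3: advance 1 -> fork_pos = 14 + 1 = 15. Next multiple of 7 is 21 (not reached); still 2 fragment(s).
Step 4: advance 8 -> fork_pos = 15 + 8 = 23. Reached multiple(s) of 7: 21 -> fragment 3 completed (3 total).
3 fragment(s) completed, covering template[0:21] (3 x 7 = 21). The next fragment, fragment 4, covers template[21:28], so it starts at position 21.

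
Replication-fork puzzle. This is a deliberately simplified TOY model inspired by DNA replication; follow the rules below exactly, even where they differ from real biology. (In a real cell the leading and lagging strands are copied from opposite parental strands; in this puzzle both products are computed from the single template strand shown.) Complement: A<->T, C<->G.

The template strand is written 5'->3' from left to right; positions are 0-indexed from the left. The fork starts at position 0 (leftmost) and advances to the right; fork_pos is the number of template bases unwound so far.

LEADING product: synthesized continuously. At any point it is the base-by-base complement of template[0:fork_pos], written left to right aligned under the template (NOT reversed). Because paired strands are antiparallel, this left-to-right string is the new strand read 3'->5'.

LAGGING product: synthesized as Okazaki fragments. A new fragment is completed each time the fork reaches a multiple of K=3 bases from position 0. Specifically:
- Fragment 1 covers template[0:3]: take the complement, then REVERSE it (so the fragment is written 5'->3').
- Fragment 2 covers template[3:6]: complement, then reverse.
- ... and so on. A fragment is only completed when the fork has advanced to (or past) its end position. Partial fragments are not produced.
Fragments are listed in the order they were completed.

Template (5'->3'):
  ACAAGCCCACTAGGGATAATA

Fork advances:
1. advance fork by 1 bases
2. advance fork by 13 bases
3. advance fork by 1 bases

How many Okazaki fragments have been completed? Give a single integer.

Step 1: advance 1 -> fork_pos = 0 + 1 = 1. Next multiple of 3 is 3 (not reached); still 0 fragment(s).
Step 2: advance 13 -> fork_pos = 1 + 13 = 14. Reached multiple(s) of 3: 3, 6, 9, 12 -> fragments 1-4 completed (4 total).
Step 3: advance 1 -> fork_pos = 14 + 1 = 15. Reached multiple(s) of 3: 15 -> fragment 5 completed (5 total).
Check: final fork_pos = 15; the multiples of 3 that are <= 15 are 3..15 -> 15 // 3 = 5 completed fragment(s).

Answer: 5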